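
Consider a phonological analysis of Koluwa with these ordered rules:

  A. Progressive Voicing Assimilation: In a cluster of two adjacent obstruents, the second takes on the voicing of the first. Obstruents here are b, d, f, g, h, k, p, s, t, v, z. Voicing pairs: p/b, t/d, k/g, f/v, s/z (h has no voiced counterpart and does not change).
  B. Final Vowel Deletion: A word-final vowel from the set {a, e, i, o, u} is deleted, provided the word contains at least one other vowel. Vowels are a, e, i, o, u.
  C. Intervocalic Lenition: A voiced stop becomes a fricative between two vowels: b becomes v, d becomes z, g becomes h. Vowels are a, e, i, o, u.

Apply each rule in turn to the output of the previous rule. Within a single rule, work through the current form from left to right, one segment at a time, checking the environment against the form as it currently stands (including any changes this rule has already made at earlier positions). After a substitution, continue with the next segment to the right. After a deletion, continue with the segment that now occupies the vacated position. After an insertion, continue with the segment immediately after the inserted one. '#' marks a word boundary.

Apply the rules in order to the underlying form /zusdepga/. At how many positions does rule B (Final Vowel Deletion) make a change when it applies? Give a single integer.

1

A Progressive Voicing Assimilation: [zusdepga] → [zustepka]
B Final Vowel Deletion: [zustepka] → [zustepk]
C Intervocalic Lenition: no change — [zustepk]
Rule B changed 1 position(s).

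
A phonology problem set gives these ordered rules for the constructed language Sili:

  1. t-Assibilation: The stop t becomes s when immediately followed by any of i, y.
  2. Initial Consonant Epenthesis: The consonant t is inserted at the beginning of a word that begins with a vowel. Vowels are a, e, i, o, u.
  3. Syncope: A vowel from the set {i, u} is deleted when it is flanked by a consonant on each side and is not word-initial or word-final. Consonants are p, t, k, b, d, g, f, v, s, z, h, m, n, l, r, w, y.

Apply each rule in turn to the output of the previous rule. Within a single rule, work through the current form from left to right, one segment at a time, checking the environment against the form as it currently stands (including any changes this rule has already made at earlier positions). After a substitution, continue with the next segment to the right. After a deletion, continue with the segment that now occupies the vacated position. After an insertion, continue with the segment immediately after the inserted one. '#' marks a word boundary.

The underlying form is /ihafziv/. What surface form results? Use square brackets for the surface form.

1 t-Assibilation: no change — [ihafziv]
2 Initial Consonant Epenthesis: [ihafziv] → [tihafziv]
3 Syncope: [tihafziv] → [thafzv]

[thafzv]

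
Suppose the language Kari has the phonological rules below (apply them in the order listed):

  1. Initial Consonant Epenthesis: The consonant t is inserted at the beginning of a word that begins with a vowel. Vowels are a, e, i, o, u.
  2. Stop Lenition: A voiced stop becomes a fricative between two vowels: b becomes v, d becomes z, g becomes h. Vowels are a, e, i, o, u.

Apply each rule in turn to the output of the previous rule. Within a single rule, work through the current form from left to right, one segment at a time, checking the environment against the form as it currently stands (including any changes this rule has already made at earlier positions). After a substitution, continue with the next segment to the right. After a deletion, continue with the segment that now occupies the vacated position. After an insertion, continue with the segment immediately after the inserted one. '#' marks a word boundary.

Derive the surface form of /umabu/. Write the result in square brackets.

1 Initial Consonant Epenthesis: [umabu] → [tumabu]
2 Stop Lenition: [tumabu] → [tumavu]

[tumavu]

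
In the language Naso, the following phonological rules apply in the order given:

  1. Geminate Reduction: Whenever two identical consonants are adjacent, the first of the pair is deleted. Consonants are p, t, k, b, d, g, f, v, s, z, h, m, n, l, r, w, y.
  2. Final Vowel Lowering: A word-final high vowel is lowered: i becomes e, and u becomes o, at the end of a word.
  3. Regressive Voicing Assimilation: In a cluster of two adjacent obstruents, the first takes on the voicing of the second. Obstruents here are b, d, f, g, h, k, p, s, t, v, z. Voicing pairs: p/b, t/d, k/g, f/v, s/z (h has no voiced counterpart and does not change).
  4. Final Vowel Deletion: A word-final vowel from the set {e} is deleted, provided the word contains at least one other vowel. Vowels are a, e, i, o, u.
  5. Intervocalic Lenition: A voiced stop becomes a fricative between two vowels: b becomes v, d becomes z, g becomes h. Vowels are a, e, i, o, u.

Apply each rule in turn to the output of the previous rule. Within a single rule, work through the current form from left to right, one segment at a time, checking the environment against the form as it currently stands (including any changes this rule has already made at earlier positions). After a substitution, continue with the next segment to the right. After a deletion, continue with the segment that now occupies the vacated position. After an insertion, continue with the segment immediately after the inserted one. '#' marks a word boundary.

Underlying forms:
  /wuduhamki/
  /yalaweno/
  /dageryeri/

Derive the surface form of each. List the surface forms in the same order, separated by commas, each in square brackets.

[wuzuhamk], [yalaweno], [daheryer]

/wuduhamki/:
  1 Geminate Reduction: no change — [wuduhamki]
  2 Final Vowel Lowering: [wuduhamki] → [wuduhamke]
  3 Regressive Voicing Assimilation: no change — [wuduhamke]
  4 Final Vowel Deletion: [wuduhamke] → [wuduhamk]
  5 Intervocalic Lenition: [wuduhamk] → [wuzuhamk]
/yalaweno/:
  1 Geminate Reduction: no change — [yalaweno]
  2 Final Vowel Lowering: no change — [yalaweno]
  3 Regressive Voicing Assimilation: no change — [yalaweno]
  4 Final Vowel Deletion: no change — [yalaweno]
  5 Intervocalic Lenition: no change — [yalaweno]
/dageryeri/:
  1 Geminate Reduction: no change — [dageryeri]
  2 Final Vowel Lowering: [dageryeri] → [dageryere]
  3 Regressive Voicing Assimilation: no change — [dageryere]
  4 Final Vowel Deletion: [dageryere] → [dageryer]
  5 Intervocalic Lenition: [dageryer] → [daheryer]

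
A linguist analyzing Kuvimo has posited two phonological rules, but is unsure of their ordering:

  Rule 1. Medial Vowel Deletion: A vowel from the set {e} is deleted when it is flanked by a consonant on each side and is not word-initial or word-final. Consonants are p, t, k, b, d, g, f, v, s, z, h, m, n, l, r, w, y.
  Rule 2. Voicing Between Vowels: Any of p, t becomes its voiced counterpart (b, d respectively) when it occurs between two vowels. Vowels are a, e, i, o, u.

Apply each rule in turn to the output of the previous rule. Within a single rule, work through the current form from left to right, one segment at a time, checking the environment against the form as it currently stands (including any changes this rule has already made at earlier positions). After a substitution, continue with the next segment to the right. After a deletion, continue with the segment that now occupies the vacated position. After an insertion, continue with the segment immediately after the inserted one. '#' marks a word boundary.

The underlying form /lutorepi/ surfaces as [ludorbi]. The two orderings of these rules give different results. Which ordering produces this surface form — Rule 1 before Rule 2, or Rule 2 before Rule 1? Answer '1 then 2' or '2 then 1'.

Order 1 then 2:
  1 Medial Vowel Deletion: [lutorepi] → [lutorpi]
  2 Voicing Between Vowels: [lutorpi] → [ludorpi]
  result: [ludorpi]
Order 2 then 1:
  2 Voicing Between Vowels: [lutorepi] → [ludorebi]
  1 Medial Vowel Deletion: [ludorebi] → [ludorbi]
  result: [ludorbi]

2 then 1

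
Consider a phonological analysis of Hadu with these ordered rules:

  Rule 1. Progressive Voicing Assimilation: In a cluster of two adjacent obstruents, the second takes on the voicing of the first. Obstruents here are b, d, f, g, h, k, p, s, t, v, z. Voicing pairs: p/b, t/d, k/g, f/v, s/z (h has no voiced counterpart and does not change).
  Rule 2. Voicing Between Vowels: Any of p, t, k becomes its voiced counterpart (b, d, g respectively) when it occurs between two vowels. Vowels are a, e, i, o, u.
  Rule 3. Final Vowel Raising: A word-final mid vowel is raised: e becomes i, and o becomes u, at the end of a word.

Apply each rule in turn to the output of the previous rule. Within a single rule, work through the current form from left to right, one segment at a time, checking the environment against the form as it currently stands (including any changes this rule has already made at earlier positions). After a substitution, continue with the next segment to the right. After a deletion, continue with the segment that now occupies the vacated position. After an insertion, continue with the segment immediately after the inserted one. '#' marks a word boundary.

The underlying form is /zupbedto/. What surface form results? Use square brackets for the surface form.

Rule 1 Progressive Voicing Assimilation: [zupbedto] → [zuppeddo]
Rule 2 Voicing Between Vowels: no change — [zuppeddo]
Rule 3 Final Vowel Raising: [zuppeddo] → [zuppeddu]

[zuppeddu]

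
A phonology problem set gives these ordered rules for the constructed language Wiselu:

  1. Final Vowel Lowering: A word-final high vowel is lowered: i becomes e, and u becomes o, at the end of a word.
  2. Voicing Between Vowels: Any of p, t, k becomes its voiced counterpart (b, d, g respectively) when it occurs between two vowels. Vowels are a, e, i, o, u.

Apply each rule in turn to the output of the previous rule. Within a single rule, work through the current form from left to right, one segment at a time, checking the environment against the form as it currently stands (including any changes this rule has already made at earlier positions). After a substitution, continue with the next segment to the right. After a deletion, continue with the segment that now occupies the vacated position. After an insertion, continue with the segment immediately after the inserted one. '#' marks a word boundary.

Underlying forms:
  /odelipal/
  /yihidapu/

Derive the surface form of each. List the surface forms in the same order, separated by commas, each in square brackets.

/odelipal/:
  1 Final Vowel Lowering: no change — [odelipal]
  2 Voicing Between Vowels: [odelipal] → [odelibal]
/yihidapu/:
  1 Final Vowel Lowering: [yihidapu] → [yihidapo]
  2 Voicing Between Vowels: [yihidapo] → [yihidabo]

[odelibal], [yihidabo]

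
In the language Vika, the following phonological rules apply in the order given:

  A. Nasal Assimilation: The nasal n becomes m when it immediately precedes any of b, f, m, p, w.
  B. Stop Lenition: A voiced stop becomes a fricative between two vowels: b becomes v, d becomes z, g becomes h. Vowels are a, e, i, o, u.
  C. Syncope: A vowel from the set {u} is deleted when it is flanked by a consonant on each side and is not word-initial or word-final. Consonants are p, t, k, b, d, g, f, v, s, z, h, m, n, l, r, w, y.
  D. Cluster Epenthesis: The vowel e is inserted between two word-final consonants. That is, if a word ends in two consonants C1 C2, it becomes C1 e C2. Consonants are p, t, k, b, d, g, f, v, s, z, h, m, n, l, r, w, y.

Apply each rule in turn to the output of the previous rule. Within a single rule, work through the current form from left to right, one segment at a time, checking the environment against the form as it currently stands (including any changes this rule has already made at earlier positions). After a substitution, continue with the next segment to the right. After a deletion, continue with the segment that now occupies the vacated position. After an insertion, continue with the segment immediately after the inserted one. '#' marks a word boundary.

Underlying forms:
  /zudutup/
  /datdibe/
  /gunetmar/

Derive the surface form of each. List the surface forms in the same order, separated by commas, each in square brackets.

[zztep], [datdive], [gnetmar]

/zudutup/:
  A Nasal Assimilation: no change — [zudutup]
  B Stop Lenition: [zudutup] → [zuzutup]
  C Syncope: [zuzutup] → [zztp]
  D Cluster Epenthesis: [zztp] → [zztep]
/datdibe/:
  A Nasal Assimilation: no change — [datdibe]
  B Stop Lenition: [datdibe] → [datdive]
  C Syncope: no change — [datdive]
  D Cluster Epenthesis: no change — [datdive]
/gunetmar/:
  A Nasal Assimilation: no change — [gunetmar]
  B Stop Lenition: no change — [gunetmar]
  C Syncope: [gunetmar] → [gnetmar]
  D Cluster Epenthesis: no change — [gnetmar]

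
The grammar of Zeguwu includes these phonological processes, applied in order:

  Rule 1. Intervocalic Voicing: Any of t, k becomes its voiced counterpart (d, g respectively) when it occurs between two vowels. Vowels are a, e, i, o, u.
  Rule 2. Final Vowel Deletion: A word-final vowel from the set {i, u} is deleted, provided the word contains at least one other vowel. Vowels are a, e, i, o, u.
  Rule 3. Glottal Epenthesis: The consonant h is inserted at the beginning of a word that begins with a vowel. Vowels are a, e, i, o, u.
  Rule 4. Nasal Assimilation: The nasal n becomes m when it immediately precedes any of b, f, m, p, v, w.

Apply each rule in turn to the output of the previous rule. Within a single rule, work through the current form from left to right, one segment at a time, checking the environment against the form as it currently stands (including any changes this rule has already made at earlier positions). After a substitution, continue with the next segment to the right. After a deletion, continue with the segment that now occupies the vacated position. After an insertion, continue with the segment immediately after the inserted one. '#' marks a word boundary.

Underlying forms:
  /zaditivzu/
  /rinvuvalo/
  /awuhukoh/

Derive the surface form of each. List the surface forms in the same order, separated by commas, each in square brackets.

[zadidivz], [rimvuvalo], [hawuhugoh]

/zaditivzu/:
  Rule 1 Intervocalic Voicing: [zaditivzu] → [zadidivzu]
  Rule 2 Final Vowel Deletion: [zadidivzu] → [zadidivz]
  Rule 3 Glottal Epenthesis: no change — [zadidivz]
  Rule 4 Nasal Assimilation: no change — [zadidivz]
/rinvuvalo/:
  Rule 1 Intervocalic Voicing: no change — [rinvuvalo]
  Rule 2 Final Vowel Deletion: no change — [rinvuvalo]
  Rule 3 Glottal Epenthesis: no change — [rinvuvalo]
  Rule 4 Nasal Assimilation: [rinvuvalo] → [rimvuvalo]
/awuhukoh/:
  Rule 1 Intervocalic Voicing: [awuhukoh] → [awuhugoh]
  Rule 2 Final Vowel Deletion: no change — [awuhugoh]
  Rule 3 Glottal Epenthesis: [awuhugoh] → [hawuhugoh]
  Rule 4 Nasal Assimilation: no change — [hawuhugoh]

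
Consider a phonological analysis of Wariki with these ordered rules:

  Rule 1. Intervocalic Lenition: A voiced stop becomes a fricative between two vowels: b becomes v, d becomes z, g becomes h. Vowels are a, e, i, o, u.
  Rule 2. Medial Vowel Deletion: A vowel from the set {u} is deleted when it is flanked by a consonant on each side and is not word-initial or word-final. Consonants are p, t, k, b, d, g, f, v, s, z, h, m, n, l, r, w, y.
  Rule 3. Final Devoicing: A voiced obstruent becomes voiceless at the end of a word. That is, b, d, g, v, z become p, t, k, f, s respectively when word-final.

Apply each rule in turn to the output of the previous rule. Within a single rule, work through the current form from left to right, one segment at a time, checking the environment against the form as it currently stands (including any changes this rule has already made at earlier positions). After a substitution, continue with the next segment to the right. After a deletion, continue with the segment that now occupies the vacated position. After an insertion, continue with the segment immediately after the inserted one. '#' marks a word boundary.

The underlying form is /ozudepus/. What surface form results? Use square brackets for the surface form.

Rule 1 Intervocalic Lenition: [ozudepus] → [ozuzepus]
Rule 2 Medial Vowel Deletion: [ozuzepus] → [ozzeps]
Rule 3 Final Devoicing: no change — [ozzeps]

[ozzeps]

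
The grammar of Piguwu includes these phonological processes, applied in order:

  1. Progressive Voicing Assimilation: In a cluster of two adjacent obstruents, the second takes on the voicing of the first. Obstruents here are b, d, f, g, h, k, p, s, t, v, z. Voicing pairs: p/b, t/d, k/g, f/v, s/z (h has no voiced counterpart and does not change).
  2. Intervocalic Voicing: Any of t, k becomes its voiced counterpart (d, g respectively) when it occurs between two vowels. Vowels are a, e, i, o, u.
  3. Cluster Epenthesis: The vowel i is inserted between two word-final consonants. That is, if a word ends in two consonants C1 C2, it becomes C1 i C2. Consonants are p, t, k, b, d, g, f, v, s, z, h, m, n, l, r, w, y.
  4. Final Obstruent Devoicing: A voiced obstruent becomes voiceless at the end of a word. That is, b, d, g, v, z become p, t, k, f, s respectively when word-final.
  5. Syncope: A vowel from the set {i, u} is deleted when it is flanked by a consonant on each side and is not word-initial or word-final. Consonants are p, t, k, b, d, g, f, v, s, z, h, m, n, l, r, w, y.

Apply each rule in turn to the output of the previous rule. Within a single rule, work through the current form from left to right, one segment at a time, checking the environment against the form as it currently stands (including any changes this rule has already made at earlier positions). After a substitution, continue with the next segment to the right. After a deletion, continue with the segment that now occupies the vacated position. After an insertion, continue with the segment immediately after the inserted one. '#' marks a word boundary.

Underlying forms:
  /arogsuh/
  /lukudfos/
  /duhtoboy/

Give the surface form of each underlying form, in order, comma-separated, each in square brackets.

[arogzh], [lgdvos], [dhtoboy]

/arogsuh/:
  1 Progressive Voicing Assimilation: [arogsuh] → [arogzuh]
  2 Intervocalic Voicing: no change — [arogzuh]
  3 Cluster Epenthesis: no change — [arogzuh]
  4 Final Obstruent Devoicing: no change — [arogzuh]
  5 Syncope: [arogzuh] → [arogzh]
/lukudfos/:
  1 Progressive Voicing Assimilation: [lukudfos] → [lukudvos]
  2 Intervocalic Voicing: [lukudvos] → [lugudvos]
  3 Cluster Epenthesis: no change — [lugudvos]
  4 Final Obstruent Devoicing: no change — [lugudvos]
  5 Syncope: [lugudvos] → [lgdvos]
/duhtoboy/:
  1 Progressive Voicing Assimilation: no change — [duhtoboy]
  2 Intervocalic Voicing: no change — [duhtoboy]
  3 Cluster Epenthesis: no change — [duhtoboy]
  4 Final Obstruent Devoicing: no change — [duhtoboy]
  5 Syncope: [duhtoboy] → [dhtoboy]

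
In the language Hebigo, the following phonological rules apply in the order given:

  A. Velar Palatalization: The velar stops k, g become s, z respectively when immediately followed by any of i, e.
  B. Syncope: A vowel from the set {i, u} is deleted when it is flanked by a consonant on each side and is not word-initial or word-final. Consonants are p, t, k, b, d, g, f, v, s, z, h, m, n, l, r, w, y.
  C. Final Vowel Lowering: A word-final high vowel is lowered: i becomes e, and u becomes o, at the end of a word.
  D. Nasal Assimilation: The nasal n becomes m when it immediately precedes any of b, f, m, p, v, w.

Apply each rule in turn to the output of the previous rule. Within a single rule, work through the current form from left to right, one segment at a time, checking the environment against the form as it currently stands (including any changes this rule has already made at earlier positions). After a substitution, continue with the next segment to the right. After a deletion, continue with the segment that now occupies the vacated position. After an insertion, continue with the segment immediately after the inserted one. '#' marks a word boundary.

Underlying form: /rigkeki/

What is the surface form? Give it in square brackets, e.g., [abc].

[rgsese]

A Velar Palatalization: [rigkeki] → [rigsesi]
B Syncope: [rigsesi] → [rgsesi]
C Final Vowel Lowering: [rgsesi] → [rgsese]
D Nasal Assimilation: no change — [rgsese]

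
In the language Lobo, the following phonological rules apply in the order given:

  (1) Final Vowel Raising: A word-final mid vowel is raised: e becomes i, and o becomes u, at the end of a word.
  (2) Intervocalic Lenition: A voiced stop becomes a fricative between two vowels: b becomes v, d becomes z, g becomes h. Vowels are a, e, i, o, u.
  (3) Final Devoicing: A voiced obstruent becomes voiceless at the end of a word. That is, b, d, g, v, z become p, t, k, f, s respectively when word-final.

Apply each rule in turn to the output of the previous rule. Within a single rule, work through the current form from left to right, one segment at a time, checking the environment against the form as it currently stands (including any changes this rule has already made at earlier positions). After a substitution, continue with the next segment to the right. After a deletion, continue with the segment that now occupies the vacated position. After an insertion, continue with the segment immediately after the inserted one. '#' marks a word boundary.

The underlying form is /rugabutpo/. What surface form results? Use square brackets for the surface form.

[ruhavutpu]

(1) Final Vowel Raising: [rugabutpo] → [rugabutpu]
(2) Intervocalic Lenition: [rugabutpu] → [ruhavutpu]
(3) Final Devoicing: no change — [ruhavutpu]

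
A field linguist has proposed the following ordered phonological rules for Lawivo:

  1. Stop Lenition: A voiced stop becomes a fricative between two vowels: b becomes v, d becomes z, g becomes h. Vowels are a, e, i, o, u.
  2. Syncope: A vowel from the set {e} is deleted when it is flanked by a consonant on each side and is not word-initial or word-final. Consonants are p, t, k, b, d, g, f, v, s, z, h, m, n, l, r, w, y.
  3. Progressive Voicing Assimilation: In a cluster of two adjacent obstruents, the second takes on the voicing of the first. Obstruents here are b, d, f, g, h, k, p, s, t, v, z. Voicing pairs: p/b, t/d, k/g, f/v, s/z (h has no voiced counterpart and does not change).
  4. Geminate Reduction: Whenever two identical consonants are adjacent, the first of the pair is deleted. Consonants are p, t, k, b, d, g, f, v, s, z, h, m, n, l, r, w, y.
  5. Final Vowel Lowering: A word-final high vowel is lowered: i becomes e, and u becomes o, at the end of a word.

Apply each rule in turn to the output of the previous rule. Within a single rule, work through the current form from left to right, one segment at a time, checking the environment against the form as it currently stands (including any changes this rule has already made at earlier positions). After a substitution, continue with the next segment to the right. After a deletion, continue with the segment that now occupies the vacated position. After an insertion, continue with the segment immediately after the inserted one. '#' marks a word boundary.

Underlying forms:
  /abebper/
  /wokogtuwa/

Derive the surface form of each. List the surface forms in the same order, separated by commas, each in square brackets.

[avbr], [wokogduwa]

/abebper/:
  1 Stop Lenition: [abebper] → [avebper]
  2 Syncope: [avebper] → [avbpr]
  3 Progressive Voicing Assimilation: [avbpr] → [avbbr]
  4 Geminate Reduction: [avbbr] → [avbr]
  5 Final Vowel Lowering: no change — [avbr]
/wokogtuwa/:
  1 Stop Lenition: no change — [wokogtuwa]
  2 Syncope: no change — [wokogtuwa]
  3 Progressive Voicing Assimilation: [wokogtuwa] → [wokogduwa]
  4 Geminate Reduction: no change — [wokogduwa]
  5 Final Vowel Lowering: no change — [wokogduwa]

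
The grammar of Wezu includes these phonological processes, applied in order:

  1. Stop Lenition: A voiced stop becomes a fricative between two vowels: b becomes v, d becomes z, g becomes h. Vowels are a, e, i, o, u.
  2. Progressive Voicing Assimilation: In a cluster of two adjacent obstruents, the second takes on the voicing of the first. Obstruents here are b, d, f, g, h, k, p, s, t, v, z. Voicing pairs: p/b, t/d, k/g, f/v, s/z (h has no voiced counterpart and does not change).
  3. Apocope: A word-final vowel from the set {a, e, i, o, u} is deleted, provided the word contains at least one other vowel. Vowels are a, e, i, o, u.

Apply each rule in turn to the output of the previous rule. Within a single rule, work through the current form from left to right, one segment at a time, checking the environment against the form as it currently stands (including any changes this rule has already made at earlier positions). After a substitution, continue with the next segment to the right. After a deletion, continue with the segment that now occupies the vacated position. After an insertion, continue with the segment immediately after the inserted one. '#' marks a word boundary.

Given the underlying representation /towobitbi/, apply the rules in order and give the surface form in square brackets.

1 Stop Lenition: [towobitbi] → [towovitbi]
2 Progressive Voicing Assimilation: [towovitbi] → [towovitpi]
3 Apocope: [towovitpi] → [towovitp]

[towovitp]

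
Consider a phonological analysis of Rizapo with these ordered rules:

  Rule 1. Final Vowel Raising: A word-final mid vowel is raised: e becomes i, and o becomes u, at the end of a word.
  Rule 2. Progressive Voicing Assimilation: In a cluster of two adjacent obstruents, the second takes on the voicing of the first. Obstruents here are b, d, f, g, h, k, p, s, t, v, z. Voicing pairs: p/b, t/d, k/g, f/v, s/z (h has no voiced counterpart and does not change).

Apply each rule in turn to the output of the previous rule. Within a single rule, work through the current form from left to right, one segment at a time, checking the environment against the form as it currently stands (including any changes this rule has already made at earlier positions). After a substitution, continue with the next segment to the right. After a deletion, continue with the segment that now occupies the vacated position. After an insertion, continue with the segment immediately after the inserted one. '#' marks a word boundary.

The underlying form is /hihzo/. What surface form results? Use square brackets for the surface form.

Rule 1 Final Vowel Raising: [hihzo] → [hihzu]
Rule 2 Progressive Voicing Assimilation: [hihzu] → [hihsu]

[hihsu]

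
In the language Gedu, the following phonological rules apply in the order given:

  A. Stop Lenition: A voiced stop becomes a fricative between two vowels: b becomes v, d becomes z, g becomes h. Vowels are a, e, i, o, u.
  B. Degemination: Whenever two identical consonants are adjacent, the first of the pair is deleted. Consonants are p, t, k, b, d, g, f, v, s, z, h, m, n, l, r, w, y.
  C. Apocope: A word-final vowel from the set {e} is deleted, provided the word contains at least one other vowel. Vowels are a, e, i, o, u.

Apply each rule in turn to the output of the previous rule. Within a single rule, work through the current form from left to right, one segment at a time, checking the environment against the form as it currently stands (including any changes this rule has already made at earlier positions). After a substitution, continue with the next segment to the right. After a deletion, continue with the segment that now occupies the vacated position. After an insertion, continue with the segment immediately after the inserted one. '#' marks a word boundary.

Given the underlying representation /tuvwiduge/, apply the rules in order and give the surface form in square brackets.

A Stop Lenition: [tuvwiduge] → [tuvwizuhe]
B Degemination: no change — [tuvwizuhe]
C Apocope: [tuvwizuhe] → [tuvwizuh]

[tuvwizuh]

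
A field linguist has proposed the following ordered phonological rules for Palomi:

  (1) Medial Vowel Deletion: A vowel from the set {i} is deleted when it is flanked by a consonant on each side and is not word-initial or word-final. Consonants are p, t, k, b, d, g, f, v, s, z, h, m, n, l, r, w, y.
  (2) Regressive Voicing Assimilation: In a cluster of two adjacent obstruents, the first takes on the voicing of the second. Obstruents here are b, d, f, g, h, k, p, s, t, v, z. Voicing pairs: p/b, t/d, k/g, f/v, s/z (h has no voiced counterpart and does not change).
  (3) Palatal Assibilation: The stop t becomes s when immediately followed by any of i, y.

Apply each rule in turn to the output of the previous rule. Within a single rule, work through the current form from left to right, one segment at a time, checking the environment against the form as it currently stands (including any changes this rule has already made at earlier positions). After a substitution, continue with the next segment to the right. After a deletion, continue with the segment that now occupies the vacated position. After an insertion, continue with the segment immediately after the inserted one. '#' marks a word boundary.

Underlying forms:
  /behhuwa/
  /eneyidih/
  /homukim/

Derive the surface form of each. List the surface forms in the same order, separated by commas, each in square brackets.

[behhuwa], [eneyth], [homukm]

/behhuwa/:
  (1) Medial Vowel Deletion: no change — [behhuwa]
  (2) Regressive Voicing Assimilation: no change — [behhuwa]
  (3) Palatal Assibilation: no change — [behhuwa]
/eneyidih/:
  (1) Medial Vowel Deletion: [eneyidih] → [eneydh]
  (2) Regressive Voicing Assimilation: [eneydh] → [eneyth]
  (3) Palatal Assibilation: no change — [eneyth]
/homukim/:
  (1) Medial Vowel Deletion: [homukim] → [homukm]
  (2) Regressive Voicing Assimilation: no change — [homukm]
  (3) Palatal Assibilation: no change — [homukm]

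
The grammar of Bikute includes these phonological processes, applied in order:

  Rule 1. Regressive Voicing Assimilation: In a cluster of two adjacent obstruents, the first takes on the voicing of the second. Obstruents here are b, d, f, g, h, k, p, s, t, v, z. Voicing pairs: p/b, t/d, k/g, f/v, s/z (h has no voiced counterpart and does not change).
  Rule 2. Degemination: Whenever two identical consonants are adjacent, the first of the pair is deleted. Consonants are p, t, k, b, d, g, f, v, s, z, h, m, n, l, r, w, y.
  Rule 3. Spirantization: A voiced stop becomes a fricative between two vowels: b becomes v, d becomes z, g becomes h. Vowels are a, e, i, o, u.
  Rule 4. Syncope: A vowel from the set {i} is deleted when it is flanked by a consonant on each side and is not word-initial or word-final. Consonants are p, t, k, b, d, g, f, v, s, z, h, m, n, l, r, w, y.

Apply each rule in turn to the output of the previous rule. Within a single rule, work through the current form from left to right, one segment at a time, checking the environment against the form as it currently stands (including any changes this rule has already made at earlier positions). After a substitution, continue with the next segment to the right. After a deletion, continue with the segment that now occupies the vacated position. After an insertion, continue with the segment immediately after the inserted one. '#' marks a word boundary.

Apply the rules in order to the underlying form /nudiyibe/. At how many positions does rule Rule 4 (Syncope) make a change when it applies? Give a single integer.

2

Rule 1 Regressive Voicing Assimilation: no change — [nudiyibe]
Rule 2 Degemination: no change — [nudiyibe]
Rule 3 Spirantization: [nudiyibe] → [nuziyive]
Rule 4 Syncope: [nuziyive] → [nuzyve]
Rule Rule 4 changed 2 position(s).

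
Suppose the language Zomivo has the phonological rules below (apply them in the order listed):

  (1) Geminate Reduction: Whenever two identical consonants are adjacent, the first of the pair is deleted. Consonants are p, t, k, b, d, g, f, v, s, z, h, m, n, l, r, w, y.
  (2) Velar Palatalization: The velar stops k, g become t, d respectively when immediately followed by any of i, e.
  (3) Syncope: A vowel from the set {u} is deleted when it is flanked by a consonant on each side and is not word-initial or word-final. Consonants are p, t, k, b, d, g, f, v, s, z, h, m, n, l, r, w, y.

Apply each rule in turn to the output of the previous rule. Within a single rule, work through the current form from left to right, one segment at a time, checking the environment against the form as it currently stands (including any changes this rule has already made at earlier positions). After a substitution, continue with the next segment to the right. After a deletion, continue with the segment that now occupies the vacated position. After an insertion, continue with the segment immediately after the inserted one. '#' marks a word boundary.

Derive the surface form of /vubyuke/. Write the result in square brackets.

[vbyte]

(1) Geminate Reduction: no change — [vubyuke]
(2) Velar Palatalization: [vubyuke] → [vubyute]
(3) Syncope: [vubyute] → [vbyte]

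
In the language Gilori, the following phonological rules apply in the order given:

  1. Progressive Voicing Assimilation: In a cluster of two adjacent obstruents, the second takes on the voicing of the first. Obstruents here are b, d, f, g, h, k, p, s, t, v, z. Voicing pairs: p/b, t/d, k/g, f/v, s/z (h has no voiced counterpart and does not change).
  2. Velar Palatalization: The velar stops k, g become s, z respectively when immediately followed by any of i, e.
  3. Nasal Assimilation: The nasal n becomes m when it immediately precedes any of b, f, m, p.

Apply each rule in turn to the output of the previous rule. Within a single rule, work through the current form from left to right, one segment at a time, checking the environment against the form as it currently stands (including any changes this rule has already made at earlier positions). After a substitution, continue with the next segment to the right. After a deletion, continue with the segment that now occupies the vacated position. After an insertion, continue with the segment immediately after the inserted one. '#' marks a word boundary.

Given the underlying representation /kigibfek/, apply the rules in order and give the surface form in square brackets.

[sizibvek]

1 Progressive Voicing Assimilation: [kigibfek] → [kigibvek]
2 Velar Palatalization: [kigibvek] → [sizibvek]
3 Nasal Assimilation: no change — [sizibvek]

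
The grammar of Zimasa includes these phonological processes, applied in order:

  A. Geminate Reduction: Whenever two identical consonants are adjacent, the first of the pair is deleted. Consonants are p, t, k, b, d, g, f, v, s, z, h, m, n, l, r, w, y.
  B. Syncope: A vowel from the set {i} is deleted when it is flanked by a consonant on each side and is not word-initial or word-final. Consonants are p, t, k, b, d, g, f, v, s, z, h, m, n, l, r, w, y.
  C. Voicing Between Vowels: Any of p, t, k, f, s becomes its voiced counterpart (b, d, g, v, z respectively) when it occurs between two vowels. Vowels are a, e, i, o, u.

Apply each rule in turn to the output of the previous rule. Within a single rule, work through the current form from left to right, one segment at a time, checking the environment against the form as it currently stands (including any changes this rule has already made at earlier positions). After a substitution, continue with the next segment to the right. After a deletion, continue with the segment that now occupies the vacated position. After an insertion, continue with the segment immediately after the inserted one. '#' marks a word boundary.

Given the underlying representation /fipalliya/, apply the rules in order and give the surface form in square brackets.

[fpalya]

A Geminate Reduction: [fipalliya] → [fipaliya]
B Syncope: [fipaliya] → [fpalya]
C Voicing Between Vowels: no change — [fpalya]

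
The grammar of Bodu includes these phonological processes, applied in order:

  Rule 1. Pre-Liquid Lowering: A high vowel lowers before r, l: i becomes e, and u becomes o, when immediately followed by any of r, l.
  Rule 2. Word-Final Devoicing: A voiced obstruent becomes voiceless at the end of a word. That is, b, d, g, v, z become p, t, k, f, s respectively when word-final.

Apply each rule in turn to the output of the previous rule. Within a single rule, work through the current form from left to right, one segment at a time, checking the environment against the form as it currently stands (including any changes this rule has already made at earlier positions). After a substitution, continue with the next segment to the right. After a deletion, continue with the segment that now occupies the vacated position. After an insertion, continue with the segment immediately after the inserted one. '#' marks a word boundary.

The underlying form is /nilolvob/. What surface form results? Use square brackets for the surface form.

[nelolvop]

Rule 1 Pre-Liquid Lowering: [nilolvob] → [nelolvob]
Rule 2 Word-Final Devoicing: [nelolvob] → [nelolvop]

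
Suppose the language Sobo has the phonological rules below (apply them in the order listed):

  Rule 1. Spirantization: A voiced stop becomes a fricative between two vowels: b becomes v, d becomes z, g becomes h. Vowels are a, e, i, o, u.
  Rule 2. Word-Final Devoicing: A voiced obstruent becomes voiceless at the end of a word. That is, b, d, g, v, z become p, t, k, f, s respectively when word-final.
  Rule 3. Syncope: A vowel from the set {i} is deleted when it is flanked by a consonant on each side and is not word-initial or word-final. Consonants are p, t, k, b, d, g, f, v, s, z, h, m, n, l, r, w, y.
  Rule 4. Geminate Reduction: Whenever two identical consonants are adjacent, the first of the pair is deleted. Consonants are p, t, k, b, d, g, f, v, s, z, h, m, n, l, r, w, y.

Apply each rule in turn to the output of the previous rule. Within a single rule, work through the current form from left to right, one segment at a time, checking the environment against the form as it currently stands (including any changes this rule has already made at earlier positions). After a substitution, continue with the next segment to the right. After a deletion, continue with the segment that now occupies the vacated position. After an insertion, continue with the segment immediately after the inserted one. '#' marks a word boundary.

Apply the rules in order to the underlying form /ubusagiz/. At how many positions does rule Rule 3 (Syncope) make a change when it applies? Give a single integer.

1

Rule 1 Spirantization: [ubusagiz] → [uvusahiz]
Rule 2 Word-Final Devoicing: [uvusahiz] → [uvusahis]
Rule 3 Syncope: [uvusahis] → [uvusahs]
Rule 4 Geminate Reduction: no change — [uvusahs]
Rule Rule 3 changed 1 position(s).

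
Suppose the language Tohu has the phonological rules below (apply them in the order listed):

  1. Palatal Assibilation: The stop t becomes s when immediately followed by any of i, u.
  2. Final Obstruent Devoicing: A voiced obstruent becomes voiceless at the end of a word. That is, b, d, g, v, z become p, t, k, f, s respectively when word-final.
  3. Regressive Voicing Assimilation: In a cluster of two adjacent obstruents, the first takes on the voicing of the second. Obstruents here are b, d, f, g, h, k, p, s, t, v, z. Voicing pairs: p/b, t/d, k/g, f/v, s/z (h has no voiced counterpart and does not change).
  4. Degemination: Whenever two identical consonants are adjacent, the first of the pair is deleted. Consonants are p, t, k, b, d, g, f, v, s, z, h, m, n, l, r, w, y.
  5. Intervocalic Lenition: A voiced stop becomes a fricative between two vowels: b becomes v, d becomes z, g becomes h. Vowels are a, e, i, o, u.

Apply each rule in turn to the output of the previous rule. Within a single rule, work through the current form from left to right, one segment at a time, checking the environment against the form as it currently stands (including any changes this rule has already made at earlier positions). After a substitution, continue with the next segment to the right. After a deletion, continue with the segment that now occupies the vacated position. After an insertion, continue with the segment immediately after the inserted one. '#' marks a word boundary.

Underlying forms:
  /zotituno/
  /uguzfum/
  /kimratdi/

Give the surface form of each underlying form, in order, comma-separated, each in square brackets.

[zosisuno], [uhusfum], [kimrazi]

/zotituno/:
  1 Palatal Assibilation: [zotituno] → [zosisuno]
  2 Final Obstruent Devoicing: no change — [zosisuno]
  3 Regressive Voicing Assimilation: no change — [zosisuno]
  4 Degemination: no change — [zosisuno]
  5 Intervocalic Lenition: no change — [zosisuno]
/uguzfum/:
  1 Palatal Assibilation: no change — [uguzfum]
  2 Final Obstruent Devoicing: no change — [uguzfum]
  3 Regressive Voicing Assimilation: [uguzfum] → [ugusfum]
  4 Degemination: no change — [ugusfum]
  5 Intervocalic Lenition: [ugusfum] → [uhusfum]
/kimratdi/:
  1 Palatal Assibilation: no change — [kimratdi]
  2 Final Obstruent Devoicing: no change — [kimratdi]
  3 Regressive Voicing Assimilation: [kimratdi] → [kimraddi]
  4 Degemination: [kimraddi] → [kimradi]
  5 Intervocalic Lenition: [kimradi] → [kimrazi]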